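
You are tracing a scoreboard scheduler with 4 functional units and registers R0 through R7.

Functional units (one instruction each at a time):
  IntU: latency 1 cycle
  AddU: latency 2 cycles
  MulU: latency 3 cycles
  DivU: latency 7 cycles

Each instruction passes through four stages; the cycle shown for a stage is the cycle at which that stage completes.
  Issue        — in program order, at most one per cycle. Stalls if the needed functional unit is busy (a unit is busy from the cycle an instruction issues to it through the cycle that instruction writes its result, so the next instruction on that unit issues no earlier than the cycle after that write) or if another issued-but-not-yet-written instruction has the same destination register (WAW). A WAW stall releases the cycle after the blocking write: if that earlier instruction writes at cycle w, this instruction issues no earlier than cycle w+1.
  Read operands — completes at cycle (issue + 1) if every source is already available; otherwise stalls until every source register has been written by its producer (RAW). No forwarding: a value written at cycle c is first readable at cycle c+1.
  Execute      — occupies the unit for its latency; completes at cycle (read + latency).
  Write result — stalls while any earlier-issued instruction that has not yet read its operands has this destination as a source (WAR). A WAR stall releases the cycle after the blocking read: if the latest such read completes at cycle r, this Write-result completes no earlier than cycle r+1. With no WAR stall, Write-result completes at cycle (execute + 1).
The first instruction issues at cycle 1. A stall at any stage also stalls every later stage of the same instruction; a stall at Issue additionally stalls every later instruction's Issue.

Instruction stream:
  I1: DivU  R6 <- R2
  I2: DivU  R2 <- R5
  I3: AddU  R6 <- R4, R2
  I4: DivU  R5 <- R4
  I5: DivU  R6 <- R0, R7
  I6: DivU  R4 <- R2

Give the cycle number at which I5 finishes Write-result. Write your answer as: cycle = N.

cycle = 40

I1: IS=1 RO=2 EX=9 WR=10
I2: IS=11 RO=12 EX=19 WR=20  [struct: DivU busy until I1 writes@10]
I3: IS=12 RO=21 EX=23 WR=24  [RAW R2: wait I2 write@20]
I4: IS=21 RO=22 EX=29 WR=30  [struct: DivU busy until I2 writes@20]
I5: IS=31 RO=32 EX=39 WR=40  [struct: DivU busy until I4 writes@30]
I6: IS=41 RO=42 EX=49 WR=50  [struct: DivU busy until I5 writes@40]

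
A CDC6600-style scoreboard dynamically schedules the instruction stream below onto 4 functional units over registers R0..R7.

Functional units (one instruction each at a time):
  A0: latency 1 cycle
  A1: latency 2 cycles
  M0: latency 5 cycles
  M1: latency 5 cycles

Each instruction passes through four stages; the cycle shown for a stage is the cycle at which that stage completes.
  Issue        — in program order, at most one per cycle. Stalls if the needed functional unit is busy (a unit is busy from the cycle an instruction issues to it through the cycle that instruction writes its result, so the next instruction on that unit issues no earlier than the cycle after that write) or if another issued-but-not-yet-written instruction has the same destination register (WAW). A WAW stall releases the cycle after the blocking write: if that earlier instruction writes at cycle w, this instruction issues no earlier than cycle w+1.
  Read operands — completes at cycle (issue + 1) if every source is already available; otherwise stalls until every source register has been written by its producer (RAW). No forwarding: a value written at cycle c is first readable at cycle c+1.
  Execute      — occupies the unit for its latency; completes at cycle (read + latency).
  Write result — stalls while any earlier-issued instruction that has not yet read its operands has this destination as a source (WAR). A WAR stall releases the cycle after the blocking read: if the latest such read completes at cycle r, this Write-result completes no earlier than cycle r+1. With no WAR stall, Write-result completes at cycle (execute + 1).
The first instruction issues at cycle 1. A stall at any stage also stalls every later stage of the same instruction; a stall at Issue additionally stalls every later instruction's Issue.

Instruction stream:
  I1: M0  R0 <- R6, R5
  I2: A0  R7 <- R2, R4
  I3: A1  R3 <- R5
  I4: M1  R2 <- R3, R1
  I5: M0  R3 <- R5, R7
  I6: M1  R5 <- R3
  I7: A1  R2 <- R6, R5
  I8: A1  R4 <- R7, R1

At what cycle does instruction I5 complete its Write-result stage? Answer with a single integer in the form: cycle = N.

t=1  I1 dispatched to M0
t=2  I1 operands ready, I2 dispatched to A0
t=3  I2 operands ready, I3 dispatched to A1
t=4  I2 complete, I3 operands ready, I4 dispatched to M1
t=5  R7←I2
t=6  I3 complete
t=7  I1 complete, R3←I3
t=8  R0←I1, I4 operands ready
t=9  I5 dispatched to M0
t=10  I5 operands ready
t=13  I4 complete
t=14  R2←I4
t=15  I5 complete, I6 dispatched to M1
t=16  R3←I5, I7 dispatched to A1
t=17  I6 operands ready
t=22  I6 complete
t=23  R5←I6
t=24  I7 operands ready
t=26  I7 complete
t=27  R2←I7
t=28  I8 dispatched to A1
t=29  I8 operands ready
t=31  I8 complete
t=32  R4←I8

cycle = 16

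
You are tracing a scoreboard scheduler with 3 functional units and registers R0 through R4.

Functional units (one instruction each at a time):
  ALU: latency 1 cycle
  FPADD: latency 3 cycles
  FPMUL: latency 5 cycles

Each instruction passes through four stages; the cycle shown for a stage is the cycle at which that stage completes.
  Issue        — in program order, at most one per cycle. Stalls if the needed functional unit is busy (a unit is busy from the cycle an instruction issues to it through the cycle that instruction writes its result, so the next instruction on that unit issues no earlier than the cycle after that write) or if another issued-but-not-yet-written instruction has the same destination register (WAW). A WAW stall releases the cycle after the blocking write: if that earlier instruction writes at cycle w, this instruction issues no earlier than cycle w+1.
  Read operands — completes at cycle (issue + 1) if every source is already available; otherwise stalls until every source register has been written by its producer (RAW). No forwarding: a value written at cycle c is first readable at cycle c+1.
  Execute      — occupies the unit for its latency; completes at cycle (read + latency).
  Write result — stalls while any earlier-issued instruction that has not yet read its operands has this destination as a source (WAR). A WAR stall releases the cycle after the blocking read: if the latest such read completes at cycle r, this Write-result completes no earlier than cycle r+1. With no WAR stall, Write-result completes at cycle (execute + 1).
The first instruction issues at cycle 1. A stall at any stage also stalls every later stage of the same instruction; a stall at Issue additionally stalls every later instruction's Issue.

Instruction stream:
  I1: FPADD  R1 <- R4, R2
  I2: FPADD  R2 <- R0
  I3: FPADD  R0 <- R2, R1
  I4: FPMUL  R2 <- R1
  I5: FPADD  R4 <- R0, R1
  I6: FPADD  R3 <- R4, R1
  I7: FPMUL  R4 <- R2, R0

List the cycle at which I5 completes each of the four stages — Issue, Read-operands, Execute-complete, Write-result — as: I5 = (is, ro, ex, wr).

I5 = (19, 20, 23, 24)

t=1  I1 issues→FPADD
t=2  I1 reads
t=5  I1 exec-done
t=6  I1 writes R1
t=7  I2 issues→FPADD
t=8  I2 reads
t=11  I2 exec-done
t=12  I2 writes R2
t=13  I3 issues→FPADD
t=14  I3 reads; I4 issues→FPMUL
t=15  I4 reads
t=17  I3 exec-done
t=18  I3 writes R0
t=19  I5 issues→FPADD
t=20  I4 exec-done; I5 reads
t=21  I4 writes R2
t=23  I5 exec-done
t=24  I5 writes R4
t=25  I6 issues→FPADD
t=26  I6 reads; I7 issues→FPMUL
t=27  I7 reads
t=29  I6 exec-done
t=30  I6 writes R3
t=32  I7 exec-done
t=33  I7 writes R4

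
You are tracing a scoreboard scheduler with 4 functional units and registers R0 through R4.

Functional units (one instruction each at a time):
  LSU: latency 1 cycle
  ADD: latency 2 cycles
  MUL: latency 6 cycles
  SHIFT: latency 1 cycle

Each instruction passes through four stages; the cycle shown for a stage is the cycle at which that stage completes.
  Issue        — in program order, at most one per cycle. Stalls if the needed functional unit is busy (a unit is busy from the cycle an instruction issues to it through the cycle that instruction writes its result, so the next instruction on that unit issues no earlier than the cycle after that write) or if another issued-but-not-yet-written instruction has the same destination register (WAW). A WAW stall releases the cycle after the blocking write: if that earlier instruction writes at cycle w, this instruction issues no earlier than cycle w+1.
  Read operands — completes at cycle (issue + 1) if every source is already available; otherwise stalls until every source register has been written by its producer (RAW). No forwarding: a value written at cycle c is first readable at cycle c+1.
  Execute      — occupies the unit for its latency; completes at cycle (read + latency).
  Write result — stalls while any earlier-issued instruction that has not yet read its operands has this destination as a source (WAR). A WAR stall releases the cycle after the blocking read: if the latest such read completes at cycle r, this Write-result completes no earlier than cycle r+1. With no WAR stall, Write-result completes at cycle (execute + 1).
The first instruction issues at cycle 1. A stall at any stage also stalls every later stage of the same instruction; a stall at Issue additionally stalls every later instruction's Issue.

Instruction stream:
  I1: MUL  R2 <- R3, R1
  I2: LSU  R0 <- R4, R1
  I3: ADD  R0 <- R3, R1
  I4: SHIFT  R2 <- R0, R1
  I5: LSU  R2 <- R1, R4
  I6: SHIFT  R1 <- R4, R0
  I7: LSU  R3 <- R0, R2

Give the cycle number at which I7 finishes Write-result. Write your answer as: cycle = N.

cycle = 21

I1: IS=1 RO=2 EX=8 WR=9
I2: IS=2 RO=3 EX=4 WR=5
I3: IS=6 RO=7 EX=9 WR=10  [WAW R0: wait I2 write@5]
I4: IS=10 RO=11 EX=12 WR=13  [WAW R2: wait I1 write@9]
I5: IS=14 RO=15 EX=16 WR=17  [WAW R2: wait I4 write@13]
I6: IS=15 RO=16 EX=17 WR=18
I7: IS=18 RO=19 EX=20 WR=21  [struct: LSU busy until I5 writes@17]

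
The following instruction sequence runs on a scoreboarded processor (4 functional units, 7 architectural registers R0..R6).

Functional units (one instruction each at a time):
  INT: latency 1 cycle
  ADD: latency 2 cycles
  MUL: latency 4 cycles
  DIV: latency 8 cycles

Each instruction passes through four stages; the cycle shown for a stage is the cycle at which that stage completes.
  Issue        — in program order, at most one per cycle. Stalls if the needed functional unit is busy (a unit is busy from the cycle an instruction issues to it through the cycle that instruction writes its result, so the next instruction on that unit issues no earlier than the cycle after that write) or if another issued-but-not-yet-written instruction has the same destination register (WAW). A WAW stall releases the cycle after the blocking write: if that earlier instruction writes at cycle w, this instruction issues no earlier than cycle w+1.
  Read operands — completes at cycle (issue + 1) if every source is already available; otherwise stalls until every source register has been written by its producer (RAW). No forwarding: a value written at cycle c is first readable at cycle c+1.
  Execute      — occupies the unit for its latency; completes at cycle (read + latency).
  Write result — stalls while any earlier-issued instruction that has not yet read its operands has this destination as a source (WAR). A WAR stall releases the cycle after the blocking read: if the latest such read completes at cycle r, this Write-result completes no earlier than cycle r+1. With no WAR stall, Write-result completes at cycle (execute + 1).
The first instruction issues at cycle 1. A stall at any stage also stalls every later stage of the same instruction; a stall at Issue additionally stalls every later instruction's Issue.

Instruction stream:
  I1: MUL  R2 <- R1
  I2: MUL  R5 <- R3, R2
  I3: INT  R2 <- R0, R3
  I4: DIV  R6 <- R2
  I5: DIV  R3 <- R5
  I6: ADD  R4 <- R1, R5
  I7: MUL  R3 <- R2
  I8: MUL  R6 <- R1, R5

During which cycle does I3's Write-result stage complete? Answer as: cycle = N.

[1] I1 dispatched to MUL
[2] I1 operands ready
[6] I1 complete
[7] R2←I1
[8] I2 dispatched to MUL
[9] I2 operands ready, I3 dispatched to INT
[10] I3 operands ready, I4 dispatched to DIV
[11] I3 complete
[12] R2←I3
[13] I2 complete, I4 operands ready
[14] R5←I2
[21] I4 complete
[22] R6←I4
[23] I5 dispatched to DIV
[24] I5 operands ready, I6 dispatched to ADD
[25] I6 operands ready
[27] I6 complete
[28] R4←I6
[32] I5 complete
[33] R3←I5
[34] I7 dispatched to MUL
[35] I7 operands ready
[39] I7 complete
[40] R3←I7
[41] I8 dispatched to MUL
[42] I8 operands ready
[46] I8 complete
[47] R6←I8

cycle = 12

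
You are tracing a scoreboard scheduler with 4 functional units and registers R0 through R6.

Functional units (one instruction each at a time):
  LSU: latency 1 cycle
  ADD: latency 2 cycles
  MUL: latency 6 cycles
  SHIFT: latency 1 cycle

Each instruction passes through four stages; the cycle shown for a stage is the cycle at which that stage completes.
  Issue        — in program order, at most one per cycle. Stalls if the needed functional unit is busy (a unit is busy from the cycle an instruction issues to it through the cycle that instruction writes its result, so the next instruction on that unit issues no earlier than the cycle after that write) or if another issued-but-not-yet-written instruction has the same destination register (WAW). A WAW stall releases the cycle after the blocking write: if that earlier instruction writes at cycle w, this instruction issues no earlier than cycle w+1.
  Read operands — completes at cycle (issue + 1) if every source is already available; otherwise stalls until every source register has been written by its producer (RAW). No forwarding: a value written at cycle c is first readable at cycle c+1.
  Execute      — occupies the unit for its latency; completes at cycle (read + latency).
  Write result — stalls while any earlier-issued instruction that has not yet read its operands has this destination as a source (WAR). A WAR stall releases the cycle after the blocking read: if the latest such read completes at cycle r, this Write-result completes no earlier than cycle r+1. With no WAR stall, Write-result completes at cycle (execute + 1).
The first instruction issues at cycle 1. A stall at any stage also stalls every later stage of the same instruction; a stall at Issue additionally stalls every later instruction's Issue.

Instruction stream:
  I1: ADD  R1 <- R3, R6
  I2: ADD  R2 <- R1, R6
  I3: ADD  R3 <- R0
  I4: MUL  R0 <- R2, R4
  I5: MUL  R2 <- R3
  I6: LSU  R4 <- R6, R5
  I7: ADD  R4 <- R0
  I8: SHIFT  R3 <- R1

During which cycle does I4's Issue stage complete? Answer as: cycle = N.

cycle 1: I1 issues→ADD
cycle 2: I1 reads
cycle 4: I1 exec-done
cycle 5: I1 writes R1
cycle 6: I2 issues→ADD
cycle 7: I2 reads
cycle 9: I2 exec-done
cycle 10: I2 writes R2
cycle 11: I3 issues→ADD
cycle 12: I3 reads · I4 issues→MUL
cycle 13: I4 reads
cycle 14: I3 exec-done
cycle 15: I3 writes R3
cycle 19: I4 exec-done
cycle 20: I4 writes R0
cycle 21: I5 issues→MUL
cycle 22: I5 reads · I6 issues→LSU
cycle 23: I6 reads
cycle 24: I6 exec-done
cycle 25: I6 writes R4
cycle 26: I7 issues→ADD
cycle 27: I7 reads · I8 issues→SHIFT
cycle 28: I5 exec-done · I8 reads
cycle 29: I5 writes R2 · I7 exec-done · I8 exec-done
cycle 30: I7 writes R4 · I8 writes R3

cycle = 12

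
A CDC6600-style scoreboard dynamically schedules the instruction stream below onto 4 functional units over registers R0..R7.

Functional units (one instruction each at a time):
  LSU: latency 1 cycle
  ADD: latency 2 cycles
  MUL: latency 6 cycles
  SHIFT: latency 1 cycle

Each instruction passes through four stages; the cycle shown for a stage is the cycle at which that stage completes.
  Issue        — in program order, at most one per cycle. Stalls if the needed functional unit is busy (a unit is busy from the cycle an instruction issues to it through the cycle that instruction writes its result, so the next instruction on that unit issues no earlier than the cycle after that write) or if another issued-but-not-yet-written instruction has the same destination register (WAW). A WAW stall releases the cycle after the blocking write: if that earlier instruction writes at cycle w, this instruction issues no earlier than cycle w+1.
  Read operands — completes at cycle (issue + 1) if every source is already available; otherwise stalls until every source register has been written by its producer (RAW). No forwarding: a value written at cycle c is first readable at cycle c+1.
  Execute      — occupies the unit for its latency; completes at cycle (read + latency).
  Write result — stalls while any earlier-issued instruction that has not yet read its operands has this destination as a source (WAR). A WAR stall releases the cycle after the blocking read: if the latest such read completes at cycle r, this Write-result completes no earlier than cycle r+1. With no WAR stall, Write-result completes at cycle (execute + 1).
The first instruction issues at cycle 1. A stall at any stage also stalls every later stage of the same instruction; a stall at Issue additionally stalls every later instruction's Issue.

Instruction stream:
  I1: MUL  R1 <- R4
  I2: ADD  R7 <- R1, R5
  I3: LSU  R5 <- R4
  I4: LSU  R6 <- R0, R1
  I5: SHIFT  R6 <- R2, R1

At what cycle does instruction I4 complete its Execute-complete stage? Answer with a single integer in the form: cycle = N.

cycle = 14

t=1  I1 issues→MUL
t=2  I1 reads, I2 issues→ADD
t=3  I3 issues→LSU
t=4  I3 reads
t=5  I3 exec-done
t=8  I1 exec-done
t=9  I1 writes R1
t=10  I2 reads
t=11  I3 writes R5
t=12  I2 exec-done, I4 issues→LSU
t=13  I2 writes R7, I4 reads
t=14  I4 exec-done
t=15  I4 writes R6
t=16  I5 issues→SHIFT
t=17  I5 reads
t=18  I5 exec-done
t=19  I5 writes R6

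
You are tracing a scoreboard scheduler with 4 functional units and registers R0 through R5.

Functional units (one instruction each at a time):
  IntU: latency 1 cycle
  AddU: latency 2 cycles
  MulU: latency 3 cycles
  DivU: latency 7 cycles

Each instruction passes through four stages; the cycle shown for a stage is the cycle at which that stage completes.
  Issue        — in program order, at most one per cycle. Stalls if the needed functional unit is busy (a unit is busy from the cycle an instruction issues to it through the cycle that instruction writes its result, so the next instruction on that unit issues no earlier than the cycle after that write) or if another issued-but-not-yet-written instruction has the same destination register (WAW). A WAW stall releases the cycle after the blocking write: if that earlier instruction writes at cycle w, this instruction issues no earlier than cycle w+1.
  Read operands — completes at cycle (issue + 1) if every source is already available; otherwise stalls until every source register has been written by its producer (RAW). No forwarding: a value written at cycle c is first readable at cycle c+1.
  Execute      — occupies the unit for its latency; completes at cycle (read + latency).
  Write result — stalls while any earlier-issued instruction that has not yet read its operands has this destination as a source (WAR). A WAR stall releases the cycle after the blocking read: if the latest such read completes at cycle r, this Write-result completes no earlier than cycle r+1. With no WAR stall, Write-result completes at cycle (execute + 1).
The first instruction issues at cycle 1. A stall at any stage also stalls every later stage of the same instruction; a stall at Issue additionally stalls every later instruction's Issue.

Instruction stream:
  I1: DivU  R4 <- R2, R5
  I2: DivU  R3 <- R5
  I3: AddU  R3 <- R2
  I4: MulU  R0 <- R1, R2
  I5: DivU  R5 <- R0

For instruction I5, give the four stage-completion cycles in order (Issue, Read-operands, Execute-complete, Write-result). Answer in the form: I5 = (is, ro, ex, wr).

I5 = (23, 28, 35, 36)

1) issue 1, read 2, done 9, write 10
2) issue 11, read 12, done 19, write 20  <struct: DivU busy until I1 writes@10>
3) issue 21, read 22, done 24, write 25  <WAW R3: wait I2 write@20>
4) issue 22, read 23, done 26, write 27
5) issue 23, read 28, done 35, write 36  <RAW R0: wait I4 write@27>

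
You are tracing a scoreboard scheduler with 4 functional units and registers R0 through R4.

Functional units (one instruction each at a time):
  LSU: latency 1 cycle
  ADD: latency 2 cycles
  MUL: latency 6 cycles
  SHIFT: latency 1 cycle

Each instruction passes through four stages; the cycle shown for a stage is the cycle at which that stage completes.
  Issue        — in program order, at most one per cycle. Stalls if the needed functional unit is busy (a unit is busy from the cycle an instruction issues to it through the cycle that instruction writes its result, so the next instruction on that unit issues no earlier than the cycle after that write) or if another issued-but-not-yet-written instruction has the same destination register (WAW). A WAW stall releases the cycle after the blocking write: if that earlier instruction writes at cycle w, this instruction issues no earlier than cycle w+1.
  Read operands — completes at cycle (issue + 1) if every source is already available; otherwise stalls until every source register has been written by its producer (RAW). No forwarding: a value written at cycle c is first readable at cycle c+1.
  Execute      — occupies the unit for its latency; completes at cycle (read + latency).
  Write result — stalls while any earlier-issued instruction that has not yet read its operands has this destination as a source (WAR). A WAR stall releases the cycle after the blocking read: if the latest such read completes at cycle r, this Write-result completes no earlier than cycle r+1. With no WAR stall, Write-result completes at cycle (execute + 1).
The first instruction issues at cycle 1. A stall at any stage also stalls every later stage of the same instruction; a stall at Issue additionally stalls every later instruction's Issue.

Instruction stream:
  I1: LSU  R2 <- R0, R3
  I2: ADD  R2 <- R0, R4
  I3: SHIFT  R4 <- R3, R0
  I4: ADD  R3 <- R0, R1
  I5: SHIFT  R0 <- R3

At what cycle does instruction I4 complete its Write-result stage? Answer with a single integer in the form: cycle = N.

cycle = 14

c1: I1 issues→LSU
c2: I1 reads
c3: I1 exec-done
c4: I1 writes R2
c5: I2 issues→ADD
c6: I2 reads, I3 issues→SHIFT
c7: I3 reads
c8: I2 exec-done, I3 exec-done
c9: I2 writes R2, I3 writes R4
c10: I4 issues→ADD
c11: I4 reads, I5 issues→SHIFT
c13: I4 exec-done
c14: I4 writes R3
c15: I5 reads
c16: I5 exec-done
c17: I5 writes R0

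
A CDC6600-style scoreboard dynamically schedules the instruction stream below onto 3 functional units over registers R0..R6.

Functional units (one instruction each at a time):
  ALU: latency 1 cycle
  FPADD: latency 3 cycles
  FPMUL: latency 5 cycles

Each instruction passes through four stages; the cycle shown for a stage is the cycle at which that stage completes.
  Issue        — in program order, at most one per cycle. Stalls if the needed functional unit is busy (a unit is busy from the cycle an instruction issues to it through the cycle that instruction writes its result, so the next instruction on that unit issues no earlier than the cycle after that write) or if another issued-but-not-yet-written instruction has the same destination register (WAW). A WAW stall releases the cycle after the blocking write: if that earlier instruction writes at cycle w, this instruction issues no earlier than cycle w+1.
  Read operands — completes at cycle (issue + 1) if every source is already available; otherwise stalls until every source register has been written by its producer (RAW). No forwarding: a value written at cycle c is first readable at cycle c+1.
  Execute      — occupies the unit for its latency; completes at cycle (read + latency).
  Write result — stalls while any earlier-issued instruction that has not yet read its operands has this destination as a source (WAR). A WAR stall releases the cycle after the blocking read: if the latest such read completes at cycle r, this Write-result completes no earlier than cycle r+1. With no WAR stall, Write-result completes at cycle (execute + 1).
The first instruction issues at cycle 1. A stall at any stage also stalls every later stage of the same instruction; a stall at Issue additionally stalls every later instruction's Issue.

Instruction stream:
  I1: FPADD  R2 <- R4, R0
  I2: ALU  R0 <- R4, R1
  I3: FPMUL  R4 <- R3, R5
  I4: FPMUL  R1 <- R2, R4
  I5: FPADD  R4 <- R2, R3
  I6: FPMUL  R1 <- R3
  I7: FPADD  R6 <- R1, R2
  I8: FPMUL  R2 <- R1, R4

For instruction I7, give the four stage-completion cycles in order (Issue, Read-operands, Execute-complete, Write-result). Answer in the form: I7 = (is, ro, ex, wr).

I7 = (20, 27, 30, 31)

cycle 1: I1→FPADD
cycle 2: I1 RO; I2→ALU
cycle 3: I2 RO; I3→FPMUL
cycle 4: I2 EX; I3 RO
cycle 5: I1 EX; I2 WR R0
cycle 6: I1 WR R2
cycle 9: I3 EX
cycle 10: I3 WR R4
cycle 11: I4→FPMUL
cycle 12: I4 RO; I5→FPADD
cycle 13: I5 RO
cycle 16: I5 EX
cycle 17: I4 EX; I5 WR R4
cycle 18: I4 WR R1
cycle 19: I6→FPMUL
cycle 20: I6 RO; I7→FPADD
cycle 25: I6 EX
cycle 26: I6 WR R1
cycle 27: I7 RO; I8→FPMUL
cycle 28: I8 RO
cycle 30: I7 EX
cycle 31: I7 WR R6
cycle 33: I8 EX
cycle 34: I8 WR R2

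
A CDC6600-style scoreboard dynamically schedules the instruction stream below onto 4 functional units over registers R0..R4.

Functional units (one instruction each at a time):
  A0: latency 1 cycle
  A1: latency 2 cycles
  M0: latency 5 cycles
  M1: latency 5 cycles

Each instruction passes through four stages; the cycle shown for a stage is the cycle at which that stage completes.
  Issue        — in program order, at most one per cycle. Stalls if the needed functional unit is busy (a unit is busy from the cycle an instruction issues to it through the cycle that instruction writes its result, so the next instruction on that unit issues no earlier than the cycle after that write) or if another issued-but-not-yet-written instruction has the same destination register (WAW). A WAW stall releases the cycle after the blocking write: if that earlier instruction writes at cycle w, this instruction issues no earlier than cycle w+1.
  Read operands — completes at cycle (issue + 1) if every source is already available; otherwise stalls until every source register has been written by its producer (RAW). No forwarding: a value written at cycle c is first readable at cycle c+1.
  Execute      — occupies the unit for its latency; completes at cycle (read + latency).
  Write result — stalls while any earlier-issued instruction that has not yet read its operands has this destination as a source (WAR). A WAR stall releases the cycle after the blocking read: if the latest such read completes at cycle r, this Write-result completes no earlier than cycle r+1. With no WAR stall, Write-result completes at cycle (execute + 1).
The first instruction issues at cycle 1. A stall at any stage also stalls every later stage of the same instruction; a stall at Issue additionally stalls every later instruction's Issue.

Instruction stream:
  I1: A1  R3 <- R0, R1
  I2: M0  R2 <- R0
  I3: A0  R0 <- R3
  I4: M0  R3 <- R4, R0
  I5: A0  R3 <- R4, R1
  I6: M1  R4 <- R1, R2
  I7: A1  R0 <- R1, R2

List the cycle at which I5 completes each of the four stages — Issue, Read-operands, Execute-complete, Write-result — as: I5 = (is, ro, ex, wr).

I5 = (18, 19, 20, 21)

I1  is:1  ro:2  ex:4  wr:5
I2  is:2  ro:3  ex:8  wr:9
I3  is:3  ro:6  ex:7  wr:8  — RAW R3: wait I1 write@5
I4  is:10  ro:11  ex:16  wr:17  — struct: M0 busy until I2 writes@9
I5  is:18  ro:19  ex:20  wr:21  — WAW R3: wait I4 write@17
I6  is:19  ro:20  ex:25  wr:26
I7  is:20  ro:21  ex:23  wr:24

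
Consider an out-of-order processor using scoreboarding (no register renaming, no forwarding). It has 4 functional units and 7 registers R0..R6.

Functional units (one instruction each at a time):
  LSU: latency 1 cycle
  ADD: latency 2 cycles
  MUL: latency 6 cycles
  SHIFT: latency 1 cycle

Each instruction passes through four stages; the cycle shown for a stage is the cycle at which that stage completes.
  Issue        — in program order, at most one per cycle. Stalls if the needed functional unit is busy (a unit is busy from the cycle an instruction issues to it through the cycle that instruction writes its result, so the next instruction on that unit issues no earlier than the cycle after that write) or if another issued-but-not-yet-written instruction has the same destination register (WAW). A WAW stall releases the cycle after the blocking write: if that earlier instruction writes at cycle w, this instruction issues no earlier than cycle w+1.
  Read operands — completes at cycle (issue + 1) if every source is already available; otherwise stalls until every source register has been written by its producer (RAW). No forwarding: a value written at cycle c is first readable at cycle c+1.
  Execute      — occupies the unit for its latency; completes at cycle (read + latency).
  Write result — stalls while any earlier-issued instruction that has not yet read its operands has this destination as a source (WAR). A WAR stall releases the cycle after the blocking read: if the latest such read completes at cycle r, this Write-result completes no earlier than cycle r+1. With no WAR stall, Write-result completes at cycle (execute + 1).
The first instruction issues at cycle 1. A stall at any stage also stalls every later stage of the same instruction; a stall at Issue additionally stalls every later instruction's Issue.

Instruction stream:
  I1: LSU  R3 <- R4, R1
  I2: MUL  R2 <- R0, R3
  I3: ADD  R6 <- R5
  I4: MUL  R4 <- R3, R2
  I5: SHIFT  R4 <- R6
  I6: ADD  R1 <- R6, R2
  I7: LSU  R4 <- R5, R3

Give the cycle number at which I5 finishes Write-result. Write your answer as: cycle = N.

I1: IS=1 RO=2 EX=3 WR=4
I2: IS=2 RO=5 EX=11 WR=12  [RAW R3: wait I1 write@4]
I3: IS=3 RO=4 EX=6 WR=7
I4: IS=13 RO=14 EX=20 WR=21  [struct: MUL busy until I2 writes@12]
I5: IS=22 RO=23 EX=24 WR=25  [WAW R4: wait I4 write@21]
I6: IS=23 RO=24 EX=26 WR=27
I7: IS=26 RO=27 EX=28 WR=29  [WAW R4: wait I5 write@25]

cycle = 25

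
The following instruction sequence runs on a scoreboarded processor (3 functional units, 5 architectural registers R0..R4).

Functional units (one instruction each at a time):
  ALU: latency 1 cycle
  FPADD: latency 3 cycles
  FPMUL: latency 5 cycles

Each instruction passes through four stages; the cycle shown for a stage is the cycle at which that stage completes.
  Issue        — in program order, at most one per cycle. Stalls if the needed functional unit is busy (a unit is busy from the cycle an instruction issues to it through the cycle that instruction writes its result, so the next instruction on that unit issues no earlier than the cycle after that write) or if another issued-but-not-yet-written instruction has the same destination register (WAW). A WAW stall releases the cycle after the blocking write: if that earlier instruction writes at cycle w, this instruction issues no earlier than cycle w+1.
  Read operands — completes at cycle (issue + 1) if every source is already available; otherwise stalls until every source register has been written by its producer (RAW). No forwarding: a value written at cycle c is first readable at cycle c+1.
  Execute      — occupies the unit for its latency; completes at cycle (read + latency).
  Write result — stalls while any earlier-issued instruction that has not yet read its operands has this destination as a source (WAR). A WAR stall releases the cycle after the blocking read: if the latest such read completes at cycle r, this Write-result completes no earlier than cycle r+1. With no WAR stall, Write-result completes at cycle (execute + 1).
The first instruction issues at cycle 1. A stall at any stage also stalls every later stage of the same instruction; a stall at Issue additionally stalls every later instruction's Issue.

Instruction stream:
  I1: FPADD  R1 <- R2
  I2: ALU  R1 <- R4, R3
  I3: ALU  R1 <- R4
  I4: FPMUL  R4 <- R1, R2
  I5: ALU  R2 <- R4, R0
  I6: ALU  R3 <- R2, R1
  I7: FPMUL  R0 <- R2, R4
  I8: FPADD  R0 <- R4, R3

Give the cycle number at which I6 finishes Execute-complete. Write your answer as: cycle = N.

cycle = 27

I1 -> (1, 2, 5, 6)
I2 -> (7, 8, 9, 10)  // WAW R1: wait I1 write@6
I3 -> (11, 12, 13, 14)  // struct: ALU busy until I2 writes@10
I4 -> (12, 15, 20, 21)  // RAW R1: wait I3 write@14
I5 -> (15, 22, 23, 24)  // struct: ALU busy until I3 writes@14, RAW R4: wait I4 write@21
I6 -> (25, 26, 27, 28)  // struct: ALU busy until I5 writes@24
I7 -> (26, 27, 32, 33)
I8 -> (34, 35, 38, 39)  // WAW R0: wait I7 write@33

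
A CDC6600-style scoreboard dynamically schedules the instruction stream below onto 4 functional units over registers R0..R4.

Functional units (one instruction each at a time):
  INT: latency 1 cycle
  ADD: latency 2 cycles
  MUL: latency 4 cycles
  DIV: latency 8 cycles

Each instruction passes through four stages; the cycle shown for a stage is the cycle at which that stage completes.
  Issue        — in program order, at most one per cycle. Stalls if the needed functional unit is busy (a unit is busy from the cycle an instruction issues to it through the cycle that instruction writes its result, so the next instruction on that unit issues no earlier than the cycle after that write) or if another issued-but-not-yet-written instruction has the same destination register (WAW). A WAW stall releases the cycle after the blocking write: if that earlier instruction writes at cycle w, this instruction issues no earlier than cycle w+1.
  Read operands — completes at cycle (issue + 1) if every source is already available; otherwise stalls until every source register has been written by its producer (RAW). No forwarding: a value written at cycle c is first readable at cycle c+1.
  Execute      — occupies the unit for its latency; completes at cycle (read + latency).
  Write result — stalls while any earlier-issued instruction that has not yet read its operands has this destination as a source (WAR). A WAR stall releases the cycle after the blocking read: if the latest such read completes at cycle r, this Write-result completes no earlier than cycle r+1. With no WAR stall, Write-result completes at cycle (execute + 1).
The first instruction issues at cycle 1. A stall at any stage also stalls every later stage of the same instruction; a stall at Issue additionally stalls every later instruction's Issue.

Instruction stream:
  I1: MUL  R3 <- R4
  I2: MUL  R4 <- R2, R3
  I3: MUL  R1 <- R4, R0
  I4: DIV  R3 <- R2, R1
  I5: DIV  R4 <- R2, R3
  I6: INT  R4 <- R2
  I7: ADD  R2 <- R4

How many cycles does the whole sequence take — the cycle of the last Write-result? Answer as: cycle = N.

cycle = 50

t=1  issue I1 (MUL)
t=2  I1 read-ops
t=6  I1 finished on MUL
t=7  I1→R3
t=8  issue I2 (MUL)
t=9  I2 read-ops
t=13  I2 finished on MUL
t=14  I2→R4
t=15  issue I3 (MUL)
t=16  I3 read-ops · issue I4 (DIV)
t=20  I3 finished on MUL
t=21  I3→R1
t=22  I4 read-ops
t=30  I4 finished on DIV
t=31  I4→R3
t=32  issue I5 (DIV)
t=33  I5 read-ops
t=41  I5 finished on DIV
t=42  I5→R4
t=43  issue I6 (INT)
t=44  I6 read-ops · issue I7 (ADD)
t=45  I6 finished on INT
t=46  I6→R4
t=47  I7 read-ops
t=49  I7 finished on ADD
t=50  I7→R2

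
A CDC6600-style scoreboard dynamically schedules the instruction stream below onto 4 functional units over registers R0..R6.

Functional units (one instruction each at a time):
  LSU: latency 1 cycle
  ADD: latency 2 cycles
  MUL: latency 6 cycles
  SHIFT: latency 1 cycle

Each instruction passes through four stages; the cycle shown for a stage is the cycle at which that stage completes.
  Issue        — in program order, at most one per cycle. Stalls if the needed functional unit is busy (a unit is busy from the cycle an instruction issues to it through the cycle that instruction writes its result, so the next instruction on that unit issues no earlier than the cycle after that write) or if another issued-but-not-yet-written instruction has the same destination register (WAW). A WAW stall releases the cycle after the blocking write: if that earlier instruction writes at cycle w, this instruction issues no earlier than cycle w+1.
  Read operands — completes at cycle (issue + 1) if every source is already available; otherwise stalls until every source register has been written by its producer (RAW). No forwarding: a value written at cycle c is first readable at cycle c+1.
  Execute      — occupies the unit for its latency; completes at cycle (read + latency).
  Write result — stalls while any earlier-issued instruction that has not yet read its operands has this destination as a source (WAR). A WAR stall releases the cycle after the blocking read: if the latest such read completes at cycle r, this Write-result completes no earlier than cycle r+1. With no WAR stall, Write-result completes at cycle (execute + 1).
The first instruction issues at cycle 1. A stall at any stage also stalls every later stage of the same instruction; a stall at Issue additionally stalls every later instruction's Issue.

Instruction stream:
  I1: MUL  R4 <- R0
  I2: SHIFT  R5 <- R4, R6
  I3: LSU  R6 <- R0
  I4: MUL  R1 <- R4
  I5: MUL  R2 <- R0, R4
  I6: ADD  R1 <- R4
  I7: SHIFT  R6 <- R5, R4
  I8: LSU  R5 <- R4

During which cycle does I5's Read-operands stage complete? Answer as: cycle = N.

I1  is:1  ro:2  ex:8  wr:9
I2  is:2  ro:10  ex:11  wr:12  — RAW R4: wait I1 write@9
I3  is:3  ro:4  ex:5  wr:11  — WAR R6: wait I2 read@10
I4  is:10  ro:11  ex:17  wr:18  — struct: MUL busy until I1 writes@9
I5  is:19  ro:20  ex:26  wr:27  — struct: MUL busy until I4 writes@18
I6  is:20  ro:21  ex:23  wr:24
I7  is:21  ro:22  ex:23  wr:24
I8  is:22  ro:23  ex:24  wr:25

cycle = 20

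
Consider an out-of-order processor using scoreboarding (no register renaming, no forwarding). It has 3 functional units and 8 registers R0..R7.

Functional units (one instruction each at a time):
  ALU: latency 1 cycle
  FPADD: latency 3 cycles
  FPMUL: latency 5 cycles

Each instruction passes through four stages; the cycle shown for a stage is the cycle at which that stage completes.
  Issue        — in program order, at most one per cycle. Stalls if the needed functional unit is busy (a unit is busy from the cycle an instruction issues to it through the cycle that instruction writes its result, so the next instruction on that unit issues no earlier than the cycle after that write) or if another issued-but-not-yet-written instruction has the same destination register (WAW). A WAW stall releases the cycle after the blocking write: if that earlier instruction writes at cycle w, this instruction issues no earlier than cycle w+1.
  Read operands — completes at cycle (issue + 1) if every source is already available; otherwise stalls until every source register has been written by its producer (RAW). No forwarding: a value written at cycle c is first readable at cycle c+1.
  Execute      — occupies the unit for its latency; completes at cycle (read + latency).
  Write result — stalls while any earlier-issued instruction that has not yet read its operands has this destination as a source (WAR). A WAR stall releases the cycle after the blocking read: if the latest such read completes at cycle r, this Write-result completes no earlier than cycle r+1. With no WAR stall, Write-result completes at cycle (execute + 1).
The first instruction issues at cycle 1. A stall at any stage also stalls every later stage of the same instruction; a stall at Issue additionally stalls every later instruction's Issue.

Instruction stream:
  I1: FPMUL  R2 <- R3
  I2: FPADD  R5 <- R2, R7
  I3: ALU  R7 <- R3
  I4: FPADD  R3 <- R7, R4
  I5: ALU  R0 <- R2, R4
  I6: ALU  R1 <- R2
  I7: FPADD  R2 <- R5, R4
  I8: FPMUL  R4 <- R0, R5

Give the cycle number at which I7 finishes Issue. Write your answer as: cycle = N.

cycle = 20

1) issue 1, read 2, done 7, write 8
2) issue 2, read 9, done 12, write 13  <RAW R2: wait I1 write@8>
3) issue 3, read 4, done 5, write 10  <WAR R7: wait I2 read@9>
4) issue 14, read 15, done 18, write 19  <struct: FPADD busy until I2 writes@13>
5) issue 15, read 16, done 17, write 18
6) issue 19, read 20, done 21, write 22  <struct: ALU busy until I5 writes@18>
7) issue 20, read 21, done 24, write 25
8) issue 21, read 22, done 27, write 28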